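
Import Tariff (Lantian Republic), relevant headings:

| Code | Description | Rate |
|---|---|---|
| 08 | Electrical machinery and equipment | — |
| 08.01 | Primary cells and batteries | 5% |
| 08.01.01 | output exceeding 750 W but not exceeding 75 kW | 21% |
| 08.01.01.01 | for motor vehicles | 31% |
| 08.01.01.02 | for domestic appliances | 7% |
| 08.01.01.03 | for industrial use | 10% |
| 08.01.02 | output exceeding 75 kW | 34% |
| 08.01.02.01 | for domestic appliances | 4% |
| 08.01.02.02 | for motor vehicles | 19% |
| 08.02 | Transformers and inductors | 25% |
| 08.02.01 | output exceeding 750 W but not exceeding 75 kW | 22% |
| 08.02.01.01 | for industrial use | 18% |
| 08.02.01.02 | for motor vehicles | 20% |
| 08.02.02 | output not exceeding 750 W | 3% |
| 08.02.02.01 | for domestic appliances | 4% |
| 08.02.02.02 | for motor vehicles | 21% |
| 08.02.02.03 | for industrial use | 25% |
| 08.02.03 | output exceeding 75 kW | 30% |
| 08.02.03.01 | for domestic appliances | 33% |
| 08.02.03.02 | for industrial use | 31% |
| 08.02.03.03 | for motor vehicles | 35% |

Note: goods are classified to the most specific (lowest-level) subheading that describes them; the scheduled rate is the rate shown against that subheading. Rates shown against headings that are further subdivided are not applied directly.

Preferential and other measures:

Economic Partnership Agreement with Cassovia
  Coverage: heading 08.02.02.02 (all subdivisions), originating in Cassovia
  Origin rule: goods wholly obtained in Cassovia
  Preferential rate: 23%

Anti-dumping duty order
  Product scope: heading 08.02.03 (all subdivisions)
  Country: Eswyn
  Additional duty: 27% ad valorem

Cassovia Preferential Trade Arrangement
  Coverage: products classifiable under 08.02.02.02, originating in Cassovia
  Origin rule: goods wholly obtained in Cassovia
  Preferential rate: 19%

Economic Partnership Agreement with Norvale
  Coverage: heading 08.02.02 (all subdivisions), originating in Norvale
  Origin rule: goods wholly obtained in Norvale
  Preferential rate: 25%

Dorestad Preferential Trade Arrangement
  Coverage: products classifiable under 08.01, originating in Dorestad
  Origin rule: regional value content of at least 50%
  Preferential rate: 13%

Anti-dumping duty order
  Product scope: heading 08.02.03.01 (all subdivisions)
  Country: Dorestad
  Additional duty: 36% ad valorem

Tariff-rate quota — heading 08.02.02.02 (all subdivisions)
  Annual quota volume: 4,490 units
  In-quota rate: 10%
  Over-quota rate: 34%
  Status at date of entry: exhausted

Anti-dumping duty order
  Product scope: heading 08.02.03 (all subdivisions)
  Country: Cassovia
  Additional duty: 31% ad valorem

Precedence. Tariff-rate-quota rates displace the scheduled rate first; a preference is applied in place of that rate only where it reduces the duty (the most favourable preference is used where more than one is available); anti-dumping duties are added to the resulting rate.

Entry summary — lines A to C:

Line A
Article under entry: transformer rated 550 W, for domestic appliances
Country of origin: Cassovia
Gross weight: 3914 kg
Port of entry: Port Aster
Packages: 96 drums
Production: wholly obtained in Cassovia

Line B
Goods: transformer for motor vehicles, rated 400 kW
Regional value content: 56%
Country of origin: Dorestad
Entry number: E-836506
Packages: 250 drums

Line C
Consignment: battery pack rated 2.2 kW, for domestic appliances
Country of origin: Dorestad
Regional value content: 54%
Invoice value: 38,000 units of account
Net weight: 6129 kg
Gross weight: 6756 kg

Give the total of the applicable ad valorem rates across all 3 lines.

46%

Line A: transformer → 08.02; rated 550 W → 08.02.02; for domestic appliances → 08.02.02.01. Scheduled 4%. Cassovia agreement on 08.02.02.02: 08.02.02.01 not covered; Cassovia agreement on 08.02.02.02: 08.02.02.01 not covered. → 4%.
Line B: transformer → 08.02; rated 400 kW → 08.02.03; for motor vehicles → 08.02.03.03. Scheduled 35%. Dorestad agreement on 08.01: 08.02.03.03 not covered. → 35%.
Line C: battery pack → 08.01; rated 2.2 kW → 08.01.01; for domestic appliances → 08.01.01.02. Scheduled 7%. Dorestad agreement on 08.01: RVC ≥ 50% → 13% available; preference 13% not lower than 7% → no reduction. → 7%.
Sum: 4% + 35% + 7% = 46%.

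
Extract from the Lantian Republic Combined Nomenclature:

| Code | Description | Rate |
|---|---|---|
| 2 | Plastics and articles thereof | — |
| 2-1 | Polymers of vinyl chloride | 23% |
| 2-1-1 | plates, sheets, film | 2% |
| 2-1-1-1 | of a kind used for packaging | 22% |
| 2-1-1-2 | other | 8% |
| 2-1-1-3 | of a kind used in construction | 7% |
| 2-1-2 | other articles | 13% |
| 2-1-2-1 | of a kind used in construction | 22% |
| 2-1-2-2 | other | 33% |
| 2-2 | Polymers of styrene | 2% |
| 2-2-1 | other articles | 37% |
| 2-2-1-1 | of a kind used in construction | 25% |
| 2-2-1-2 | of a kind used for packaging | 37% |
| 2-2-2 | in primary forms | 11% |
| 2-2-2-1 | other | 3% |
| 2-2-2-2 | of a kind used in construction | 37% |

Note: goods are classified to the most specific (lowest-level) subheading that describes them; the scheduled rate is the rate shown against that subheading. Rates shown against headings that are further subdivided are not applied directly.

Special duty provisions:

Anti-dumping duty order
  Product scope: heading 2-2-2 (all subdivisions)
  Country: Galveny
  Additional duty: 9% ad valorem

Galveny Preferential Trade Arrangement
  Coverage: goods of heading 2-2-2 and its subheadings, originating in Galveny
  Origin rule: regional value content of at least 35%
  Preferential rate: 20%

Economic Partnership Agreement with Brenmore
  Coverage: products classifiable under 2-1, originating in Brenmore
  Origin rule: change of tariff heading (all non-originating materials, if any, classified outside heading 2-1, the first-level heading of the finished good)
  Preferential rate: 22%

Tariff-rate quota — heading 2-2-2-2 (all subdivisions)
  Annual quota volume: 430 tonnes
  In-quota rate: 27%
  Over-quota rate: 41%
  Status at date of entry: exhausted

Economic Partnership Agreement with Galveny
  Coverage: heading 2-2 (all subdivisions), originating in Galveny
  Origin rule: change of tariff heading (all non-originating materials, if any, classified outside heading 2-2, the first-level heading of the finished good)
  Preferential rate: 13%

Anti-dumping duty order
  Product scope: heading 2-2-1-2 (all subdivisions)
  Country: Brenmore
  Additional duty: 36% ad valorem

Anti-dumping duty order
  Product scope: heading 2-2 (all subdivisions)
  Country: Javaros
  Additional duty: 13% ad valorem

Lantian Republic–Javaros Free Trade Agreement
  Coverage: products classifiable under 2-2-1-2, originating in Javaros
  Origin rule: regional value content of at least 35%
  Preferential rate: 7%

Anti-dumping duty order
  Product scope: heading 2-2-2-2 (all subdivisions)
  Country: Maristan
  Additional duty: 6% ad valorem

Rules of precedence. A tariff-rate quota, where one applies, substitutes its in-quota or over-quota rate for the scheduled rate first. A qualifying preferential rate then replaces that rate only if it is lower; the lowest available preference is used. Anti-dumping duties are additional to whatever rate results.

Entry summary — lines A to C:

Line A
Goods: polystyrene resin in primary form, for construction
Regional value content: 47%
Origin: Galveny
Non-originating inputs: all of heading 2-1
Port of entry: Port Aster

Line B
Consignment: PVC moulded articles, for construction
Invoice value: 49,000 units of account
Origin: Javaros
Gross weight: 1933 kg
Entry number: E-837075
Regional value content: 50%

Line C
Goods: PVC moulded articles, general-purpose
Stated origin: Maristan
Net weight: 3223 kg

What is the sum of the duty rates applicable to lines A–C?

Line A: polystyrene → 2-2; resin in primary form → 2-2-2; for construction → 2-2-2-2. Scheduled 37%. quota on 2-2-2-2 exhausted → over-quota 41%; Galveny agreement on 2-2-2: RVC ≥ 35% → 20% available; Galveny agreement on 2-2: CTH met → 13% available; preferential 13%; anti-dumping (Galveny, 2-2-2): +9%; total 13% + 9% = 22%. → 22%.
Line B: PVC → 2-1; moulded articles → 2-1-2; for construction → 2-1-2-1. Scheduled 22%. Javaros agreement on 2-2-1-2: 2-1-2-1 not covered. → 22%.
Line C: PVC → 2-1; moulded articles → 2-1-2; general-purpose → 2-1-2-2. Scheduled 33%. No special measure applies. → 33%.
Sum: 22% + 22% + 33% = 77%.

77%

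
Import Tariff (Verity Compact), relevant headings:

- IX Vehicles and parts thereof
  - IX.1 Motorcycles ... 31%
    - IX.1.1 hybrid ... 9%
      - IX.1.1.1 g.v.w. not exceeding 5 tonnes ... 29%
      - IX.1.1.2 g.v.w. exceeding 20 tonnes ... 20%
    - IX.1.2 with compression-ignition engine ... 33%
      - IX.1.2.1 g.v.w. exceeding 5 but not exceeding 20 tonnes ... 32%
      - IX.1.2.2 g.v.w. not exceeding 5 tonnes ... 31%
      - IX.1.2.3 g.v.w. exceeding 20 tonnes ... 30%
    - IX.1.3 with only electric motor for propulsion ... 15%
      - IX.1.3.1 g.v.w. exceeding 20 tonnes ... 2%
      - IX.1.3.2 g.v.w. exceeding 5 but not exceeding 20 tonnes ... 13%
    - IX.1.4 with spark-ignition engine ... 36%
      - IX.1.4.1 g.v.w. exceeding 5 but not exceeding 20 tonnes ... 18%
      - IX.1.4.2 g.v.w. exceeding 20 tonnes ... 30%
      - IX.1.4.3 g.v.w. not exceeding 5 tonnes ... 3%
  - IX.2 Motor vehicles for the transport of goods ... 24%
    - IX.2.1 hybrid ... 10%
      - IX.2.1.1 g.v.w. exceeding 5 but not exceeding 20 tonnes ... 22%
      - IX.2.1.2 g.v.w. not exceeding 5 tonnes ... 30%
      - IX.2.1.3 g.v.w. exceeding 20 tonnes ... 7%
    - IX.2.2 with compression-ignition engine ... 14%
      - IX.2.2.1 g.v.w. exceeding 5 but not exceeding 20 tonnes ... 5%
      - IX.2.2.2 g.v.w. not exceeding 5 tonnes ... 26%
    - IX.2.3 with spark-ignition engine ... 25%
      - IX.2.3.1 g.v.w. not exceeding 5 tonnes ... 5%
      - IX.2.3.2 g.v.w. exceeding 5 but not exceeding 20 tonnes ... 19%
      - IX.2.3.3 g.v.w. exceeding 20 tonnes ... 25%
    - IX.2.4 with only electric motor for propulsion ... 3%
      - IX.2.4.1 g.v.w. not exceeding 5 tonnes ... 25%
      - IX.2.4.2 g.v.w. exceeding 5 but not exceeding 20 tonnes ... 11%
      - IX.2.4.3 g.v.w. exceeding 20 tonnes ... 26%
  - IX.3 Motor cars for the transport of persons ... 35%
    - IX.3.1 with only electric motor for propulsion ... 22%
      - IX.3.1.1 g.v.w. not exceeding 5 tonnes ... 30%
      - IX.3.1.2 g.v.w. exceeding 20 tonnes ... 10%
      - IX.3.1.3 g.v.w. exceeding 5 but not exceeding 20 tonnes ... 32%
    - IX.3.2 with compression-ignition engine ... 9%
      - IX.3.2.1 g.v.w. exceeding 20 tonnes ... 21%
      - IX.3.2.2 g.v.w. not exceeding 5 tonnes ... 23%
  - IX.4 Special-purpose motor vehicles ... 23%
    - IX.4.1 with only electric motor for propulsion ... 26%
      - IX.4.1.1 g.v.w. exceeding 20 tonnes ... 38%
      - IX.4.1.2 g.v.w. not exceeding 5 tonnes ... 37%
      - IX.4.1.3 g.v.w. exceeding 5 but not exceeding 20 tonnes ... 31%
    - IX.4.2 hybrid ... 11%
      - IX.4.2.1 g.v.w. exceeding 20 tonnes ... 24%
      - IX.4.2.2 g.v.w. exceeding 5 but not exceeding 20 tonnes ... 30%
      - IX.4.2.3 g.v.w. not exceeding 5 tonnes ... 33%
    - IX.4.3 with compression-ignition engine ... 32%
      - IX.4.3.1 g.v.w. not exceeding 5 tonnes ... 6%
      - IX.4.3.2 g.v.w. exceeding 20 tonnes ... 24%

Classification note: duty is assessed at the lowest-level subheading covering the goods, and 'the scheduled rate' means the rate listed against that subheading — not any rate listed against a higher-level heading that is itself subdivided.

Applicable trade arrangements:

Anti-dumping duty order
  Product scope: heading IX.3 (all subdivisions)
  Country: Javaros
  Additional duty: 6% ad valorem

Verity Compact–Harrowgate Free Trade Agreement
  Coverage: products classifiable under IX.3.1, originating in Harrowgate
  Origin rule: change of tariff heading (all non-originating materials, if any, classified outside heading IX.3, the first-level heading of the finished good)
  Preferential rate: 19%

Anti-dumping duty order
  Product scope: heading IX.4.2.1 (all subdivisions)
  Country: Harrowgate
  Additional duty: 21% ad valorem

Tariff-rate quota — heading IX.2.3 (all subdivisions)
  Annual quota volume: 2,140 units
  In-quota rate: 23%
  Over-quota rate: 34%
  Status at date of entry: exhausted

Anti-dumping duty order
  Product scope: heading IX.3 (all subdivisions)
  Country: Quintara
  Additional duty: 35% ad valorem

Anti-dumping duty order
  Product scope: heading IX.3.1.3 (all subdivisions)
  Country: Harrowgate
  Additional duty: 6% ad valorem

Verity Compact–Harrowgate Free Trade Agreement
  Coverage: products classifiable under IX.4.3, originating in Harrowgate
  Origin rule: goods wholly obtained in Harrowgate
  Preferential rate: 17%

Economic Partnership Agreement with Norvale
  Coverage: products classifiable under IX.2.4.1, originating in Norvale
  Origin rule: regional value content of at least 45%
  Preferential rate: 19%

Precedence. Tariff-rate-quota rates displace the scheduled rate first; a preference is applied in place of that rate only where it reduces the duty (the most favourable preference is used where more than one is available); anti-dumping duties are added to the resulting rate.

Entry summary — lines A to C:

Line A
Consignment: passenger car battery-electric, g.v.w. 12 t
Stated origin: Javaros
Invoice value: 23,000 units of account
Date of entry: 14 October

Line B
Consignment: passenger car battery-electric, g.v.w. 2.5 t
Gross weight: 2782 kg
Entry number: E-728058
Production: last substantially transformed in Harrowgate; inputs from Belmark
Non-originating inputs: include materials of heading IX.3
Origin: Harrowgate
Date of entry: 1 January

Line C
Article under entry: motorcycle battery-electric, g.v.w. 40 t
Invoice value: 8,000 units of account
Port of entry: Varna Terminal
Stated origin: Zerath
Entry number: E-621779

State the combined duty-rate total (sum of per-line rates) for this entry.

Line A: passenger car → IX.3; battery-electric → IX.3.1; g.v.w. 12 t → IX.3.1.3. Scheduled 32%. anti-dumping (Javaros, IX.3): +6%; total 32% + 6% = 38%. → 38%.
Line B: passenger car → IX.3; battery-electric → IX.3.1; g.v.w. 2.5 t → IX.3.1.1. Scheduled 30%. Harrowgate agreement on IX.3.1: CTH not met; Harrowgate agreement on IX.4.3: IX.3.1.1 not covered. → 30%.
Line C: motorcycle → IX.1; battery-electric → IX.1.3; g.v.w. 40 t → IX.1.3.1. Scheduled 2%. No special measure applies. → 2%.
Sum: 38% + 30% + 2% = 70%.

70%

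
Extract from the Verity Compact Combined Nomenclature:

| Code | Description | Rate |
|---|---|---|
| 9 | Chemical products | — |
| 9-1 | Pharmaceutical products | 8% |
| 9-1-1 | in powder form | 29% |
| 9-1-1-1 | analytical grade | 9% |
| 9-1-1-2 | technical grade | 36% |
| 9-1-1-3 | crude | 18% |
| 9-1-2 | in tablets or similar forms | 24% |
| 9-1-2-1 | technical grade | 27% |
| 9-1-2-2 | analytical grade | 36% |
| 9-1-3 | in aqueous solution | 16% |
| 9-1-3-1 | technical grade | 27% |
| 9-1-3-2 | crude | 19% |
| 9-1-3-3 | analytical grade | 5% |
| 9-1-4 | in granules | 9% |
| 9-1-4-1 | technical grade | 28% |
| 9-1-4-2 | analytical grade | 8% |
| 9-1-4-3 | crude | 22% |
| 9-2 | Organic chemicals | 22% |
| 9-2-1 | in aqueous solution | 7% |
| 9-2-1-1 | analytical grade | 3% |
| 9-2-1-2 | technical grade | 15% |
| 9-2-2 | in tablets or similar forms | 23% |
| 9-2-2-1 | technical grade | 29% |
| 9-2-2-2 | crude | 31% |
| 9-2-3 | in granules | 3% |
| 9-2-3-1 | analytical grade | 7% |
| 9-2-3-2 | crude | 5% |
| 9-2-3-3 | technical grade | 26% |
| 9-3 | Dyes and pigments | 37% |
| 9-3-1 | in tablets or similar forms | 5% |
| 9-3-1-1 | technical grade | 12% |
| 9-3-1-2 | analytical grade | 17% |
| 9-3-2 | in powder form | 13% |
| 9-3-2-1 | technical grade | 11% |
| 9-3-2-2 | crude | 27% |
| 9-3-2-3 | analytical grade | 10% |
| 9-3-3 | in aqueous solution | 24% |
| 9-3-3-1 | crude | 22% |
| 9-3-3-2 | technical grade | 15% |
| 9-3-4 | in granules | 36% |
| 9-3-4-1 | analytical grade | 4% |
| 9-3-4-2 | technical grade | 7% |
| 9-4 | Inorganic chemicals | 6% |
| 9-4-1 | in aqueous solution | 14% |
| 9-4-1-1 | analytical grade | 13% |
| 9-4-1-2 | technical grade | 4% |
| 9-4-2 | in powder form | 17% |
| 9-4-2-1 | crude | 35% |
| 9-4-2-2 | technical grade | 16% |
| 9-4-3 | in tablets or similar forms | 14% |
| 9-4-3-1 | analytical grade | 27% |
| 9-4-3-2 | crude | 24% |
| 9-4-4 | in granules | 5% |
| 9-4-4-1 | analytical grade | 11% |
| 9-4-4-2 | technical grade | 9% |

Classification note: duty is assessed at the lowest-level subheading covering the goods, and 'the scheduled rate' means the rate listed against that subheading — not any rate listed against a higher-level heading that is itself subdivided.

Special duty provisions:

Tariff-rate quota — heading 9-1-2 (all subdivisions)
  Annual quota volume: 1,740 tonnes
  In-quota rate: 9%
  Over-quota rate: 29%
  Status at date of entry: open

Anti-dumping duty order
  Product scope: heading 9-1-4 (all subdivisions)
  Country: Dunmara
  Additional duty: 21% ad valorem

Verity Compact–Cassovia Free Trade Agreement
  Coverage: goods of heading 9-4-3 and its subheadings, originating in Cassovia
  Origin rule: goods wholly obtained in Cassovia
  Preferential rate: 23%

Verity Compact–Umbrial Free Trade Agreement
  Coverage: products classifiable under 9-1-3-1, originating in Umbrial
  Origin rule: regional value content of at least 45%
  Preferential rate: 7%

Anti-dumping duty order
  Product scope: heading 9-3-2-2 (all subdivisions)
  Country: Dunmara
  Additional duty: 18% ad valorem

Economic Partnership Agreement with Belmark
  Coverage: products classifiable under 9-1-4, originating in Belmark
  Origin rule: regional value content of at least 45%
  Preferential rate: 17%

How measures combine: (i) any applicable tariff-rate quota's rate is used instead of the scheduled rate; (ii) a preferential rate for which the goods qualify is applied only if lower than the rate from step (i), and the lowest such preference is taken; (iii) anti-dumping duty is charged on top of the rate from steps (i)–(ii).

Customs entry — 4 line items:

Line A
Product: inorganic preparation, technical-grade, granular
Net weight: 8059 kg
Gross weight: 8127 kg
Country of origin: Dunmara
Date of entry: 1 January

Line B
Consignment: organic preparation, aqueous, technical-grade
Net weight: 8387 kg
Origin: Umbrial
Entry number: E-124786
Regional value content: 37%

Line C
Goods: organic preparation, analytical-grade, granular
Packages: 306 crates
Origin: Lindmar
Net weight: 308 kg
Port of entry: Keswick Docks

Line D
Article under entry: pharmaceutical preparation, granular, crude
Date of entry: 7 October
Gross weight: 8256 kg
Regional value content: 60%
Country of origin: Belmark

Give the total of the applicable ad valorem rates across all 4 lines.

48%

Line A: inorganic → 9-4; granular → 9-4-4; technical-grade → 9-4-4-2. Scheduled 9%. No special measure applies. → 9%.
Line B: organic → 9-2; aqueous → 9-2-1; technical-grade → 9-2-1-2. Scheduled 15%. Umbrial agreement on 9-1-3-1: 9-2-1-2 not covered. → 15%.
Line C: organic → 9-2; granular → 9-2-3; analytical-grade → 9-2-3-1. Scheduled 7%. No special measure applies. → 7%.
Line D: pharmaceutical → 9-1; granular → 9-1-4; crude → 9-1-4-3. Scheduled 22%. Belmark agreement on 9-1-4: RVC ≥ 45% → 17% available; preferential 17%. → 17%.
Sum: 9% + 15% + 7% + 17% = 48%.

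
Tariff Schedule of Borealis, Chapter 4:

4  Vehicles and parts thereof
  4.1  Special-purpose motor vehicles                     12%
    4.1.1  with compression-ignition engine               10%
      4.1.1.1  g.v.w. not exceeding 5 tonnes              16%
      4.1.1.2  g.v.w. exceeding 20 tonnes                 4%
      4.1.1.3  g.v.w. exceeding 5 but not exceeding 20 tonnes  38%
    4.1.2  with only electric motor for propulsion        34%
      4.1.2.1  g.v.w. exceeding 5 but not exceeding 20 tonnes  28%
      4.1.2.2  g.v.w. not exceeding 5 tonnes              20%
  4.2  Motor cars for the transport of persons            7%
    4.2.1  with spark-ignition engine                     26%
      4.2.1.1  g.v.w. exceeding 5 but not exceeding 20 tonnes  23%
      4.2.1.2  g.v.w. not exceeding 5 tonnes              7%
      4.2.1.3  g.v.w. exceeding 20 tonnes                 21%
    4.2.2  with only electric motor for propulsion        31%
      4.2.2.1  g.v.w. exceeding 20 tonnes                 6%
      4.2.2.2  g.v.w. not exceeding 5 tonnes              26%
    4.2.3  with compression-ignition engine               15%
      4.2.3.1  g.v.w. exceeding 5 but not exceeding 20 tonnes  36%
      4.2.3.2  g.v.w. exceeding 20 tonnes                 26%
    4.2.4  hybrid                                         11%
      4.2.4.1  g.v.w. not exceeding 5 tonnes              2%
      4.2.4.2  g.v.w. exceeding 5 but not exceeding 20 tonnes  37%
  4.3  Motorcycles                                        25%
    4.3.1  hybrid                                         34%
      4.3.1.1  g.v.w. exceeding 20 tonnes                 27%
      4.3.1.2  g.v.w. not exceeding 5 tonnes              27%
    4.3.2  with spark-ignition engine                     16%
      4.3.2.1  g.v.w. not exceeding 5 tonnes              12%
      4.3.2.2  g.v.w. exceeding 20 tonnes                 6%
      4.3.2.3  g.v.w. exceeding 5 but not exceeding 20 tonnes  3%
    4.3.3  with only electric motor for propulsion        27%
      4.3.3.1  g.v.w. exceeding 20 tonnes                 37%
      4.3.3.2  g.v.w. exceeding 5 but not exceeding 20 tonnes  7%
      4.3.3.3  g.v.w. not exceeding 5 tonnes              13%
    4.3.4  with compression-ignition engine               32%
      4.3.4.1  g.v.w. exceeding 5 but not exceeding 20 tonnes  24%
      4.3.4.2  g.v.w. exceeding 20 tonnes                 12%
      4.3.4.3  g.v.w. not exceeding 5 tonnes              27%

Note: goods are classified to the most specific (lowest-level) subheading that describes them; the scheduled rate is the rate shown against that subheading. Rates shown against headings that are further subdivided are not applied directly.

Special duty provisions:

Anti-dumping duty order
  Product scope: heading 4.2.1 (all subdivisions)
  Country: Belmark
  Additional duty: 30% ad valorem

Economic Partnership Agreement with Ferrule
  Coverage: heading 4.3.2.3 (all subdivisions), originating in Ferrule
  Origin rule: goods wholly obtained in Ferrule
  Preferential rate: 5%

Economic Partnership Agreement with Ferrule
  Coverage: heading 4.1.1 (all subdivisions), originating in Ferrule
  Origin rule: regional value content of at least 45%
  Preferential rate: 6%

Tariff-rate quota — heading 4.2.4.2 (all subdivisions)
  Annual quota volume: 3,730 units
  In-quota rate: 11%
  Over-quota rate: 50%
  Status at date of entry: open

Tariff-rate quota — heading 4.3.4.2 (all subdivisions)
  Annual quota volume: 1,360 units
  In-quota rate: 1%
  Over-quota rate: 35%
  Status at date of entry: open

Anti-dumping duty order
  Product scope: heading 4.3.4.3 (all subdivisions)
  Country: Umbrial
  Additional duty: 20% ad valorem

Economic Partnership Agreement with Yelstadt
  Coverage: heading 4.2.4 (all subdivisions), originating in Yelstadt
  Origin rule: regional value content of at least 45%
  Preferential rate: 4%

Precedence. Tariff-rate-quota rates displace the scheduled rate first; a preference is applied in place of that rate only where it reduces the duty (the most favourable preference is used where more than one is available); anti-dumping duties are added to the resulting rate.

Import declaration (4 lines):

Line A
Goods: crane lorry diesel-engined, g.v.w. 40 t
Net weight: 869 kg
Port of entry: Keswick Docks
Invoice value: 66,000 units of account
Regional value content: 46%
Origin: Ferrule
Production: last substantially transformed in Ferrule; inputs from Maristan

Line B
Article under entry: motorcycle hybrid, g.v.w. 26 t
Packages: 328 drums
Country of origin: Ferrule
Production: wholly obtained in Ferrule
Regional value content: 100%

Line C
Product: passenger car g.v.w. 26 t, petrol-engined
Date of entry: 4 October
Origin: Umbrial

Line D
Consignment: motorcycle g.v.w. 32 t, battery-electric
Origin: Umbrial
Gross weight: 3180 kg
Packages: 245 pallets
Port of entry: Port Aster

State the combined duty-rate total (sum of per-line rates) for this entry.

89%

Line A: crane lorry → 4.1; diesel-engined → 4.1.1; g.v.w. 40 t → 4.1.1.2. Scheduled 4%. Ferrule agreement on 4.3.2.3: 4.1.1.2 not covered; Ferrule agreement on 4.1.1: RVC ≥ 45% → 6% available; preference 6% not lower than 4% → no reduction. → 4%.
Line B: motorcycle → 4.3; hybrid → 4.3.1; g.v.w. 26 t → 4.3.1.1. Scheduled 27%. Ferrule agreement on 4.3.2.3: 4.3.1.1 not covered; Ferrule agreement on 4.1.1: 4.3.1.1 not covered. → 27%.
Line C: passenger car → 4.2; petrol-engined → 4.2.1; g.v.w. 26 t → 4.2.1.3. Scheduled 21%. No special measure applies. → 21%.
Line D: motorcycle → 4.3; battery-electric → 4.3.3; g.v.w. 32 t → 4.3.3.1. Scheduled 37%. No special measure applies. → 37%.
Sum: 4% + 27% + 21% + 37% = 89%.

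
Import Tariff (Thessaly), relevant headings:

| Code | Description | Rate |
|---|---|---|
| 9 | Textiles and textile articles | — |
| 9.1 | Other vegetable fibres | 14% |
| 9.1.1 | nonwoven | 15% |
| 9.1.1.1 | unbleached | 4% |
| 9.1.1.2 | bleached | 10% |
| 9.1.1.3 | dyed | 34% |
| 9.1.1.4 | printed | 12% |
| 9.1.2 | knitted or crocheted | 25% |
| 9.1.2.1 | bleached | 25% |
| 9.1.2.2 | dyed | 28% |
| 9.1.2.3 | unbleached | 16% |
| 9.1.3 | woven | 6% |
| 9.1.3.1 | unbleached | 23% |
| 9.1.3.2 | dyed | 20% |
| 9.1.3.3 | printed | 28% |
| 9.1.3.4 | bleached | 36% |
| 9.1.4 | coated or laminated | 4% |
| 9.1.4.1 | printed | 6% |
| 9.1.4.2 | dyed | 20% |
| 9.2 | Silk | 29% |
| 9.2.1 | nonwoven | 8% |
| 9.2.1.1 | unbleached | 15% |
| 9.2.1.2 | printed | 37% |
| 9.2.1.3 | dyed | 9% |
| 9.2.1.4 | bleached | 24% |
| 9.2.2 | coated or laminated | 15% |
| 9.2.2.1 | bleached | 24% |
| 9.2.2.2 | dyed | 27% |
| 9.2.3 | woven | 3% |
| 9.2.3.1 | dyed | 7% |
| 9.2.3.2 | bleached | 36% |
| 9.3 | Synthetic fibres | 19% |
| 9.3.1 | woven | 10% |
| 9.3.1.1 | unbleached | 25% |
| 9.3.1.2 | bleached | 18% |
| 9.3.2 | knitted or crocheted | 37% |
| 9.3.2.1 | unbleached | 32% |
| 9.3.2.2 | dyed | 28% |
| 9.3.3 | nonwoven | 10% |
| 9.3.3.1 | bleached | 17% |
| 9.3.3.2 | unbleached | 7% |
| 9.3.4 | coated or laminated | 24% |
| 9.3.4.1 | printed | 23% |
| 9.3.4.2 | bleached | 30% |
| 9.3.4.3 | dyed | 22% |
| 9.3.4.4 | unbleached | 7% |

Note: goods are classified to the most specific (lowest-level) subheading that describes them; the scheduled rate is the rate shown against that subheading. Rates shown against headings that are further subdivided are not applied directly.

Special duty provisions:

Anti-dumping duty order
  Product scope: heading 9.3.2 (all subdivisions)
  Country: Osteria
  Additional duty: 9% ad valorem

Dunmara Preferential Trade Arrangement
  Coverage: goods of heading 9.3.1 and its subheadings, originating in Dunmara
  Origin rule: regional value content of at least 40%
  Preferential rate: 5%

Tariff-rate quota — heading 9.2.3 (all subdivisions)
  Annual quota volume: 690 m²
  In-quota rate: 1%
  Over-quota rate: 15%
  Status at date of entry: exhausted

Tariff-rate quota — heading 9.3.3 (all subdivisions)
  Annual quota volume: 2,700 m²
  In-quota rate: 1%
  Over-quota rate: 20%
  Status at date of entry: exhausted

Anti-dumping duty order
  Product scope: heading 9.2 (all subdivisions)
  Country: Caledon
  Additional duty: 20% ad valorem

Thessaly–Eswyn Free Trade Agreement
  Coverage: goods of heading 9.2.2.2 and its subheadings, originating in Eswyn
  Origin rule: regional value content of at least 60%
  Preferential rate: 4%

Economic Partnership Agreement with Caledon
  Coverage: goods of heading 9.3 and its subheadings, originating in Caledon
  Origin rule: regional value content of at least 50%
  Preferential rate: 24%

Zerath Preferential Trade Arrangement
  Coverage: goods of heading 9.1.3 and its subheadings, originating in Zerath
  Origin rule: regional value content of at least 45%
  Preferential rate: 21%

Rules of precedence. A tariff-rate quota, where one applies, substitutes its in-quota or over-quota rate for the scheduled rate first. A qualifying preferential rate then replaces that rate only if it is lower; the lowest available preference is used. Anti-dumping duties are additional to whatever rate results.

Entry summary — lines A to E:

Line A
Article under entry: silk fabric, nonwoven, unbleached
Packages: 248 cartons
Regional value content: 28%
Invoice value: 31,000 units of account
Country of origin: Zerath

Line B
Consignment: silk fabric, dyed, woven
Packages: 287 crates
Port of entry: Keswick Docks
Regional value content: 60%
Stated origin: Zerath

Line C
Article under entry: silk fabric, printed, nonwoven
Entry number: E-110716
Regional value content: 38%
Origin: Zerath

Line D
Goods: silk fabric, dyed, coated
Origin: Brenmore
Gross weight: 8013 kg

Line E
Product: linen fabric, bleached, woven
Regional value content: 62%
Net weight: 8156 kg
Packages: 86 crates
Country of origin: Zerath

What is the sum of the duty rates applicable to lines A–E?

Line A: silk → 9.2; nonwoven → 9.2.1; unbleached → 9.2.1.1. Scheduled 15%. Zerath agreement on 9.1.3: 9.2.1.1 not covered. → 15%.
Line B: silk → 9.2; woven → 9.2.3; dyed → 9.2.3.1. Scheduled 7%. quota on 9.2.3 exhausted → over-quota 15%; Zerath agreement on 9.1.3: 9.2.3.1 not covered. → 15%.
Line C: silk → 9.2; nonwoven → 9.2.1; printed → 9.2.1.2. Scheduled 37%. Zerath agreement on 9.1.3: 9.2.1.2 not covered. → 37%.
Line D: silk → 9.2; coated → 9.2.2; dyed → 9.2.2.2. Scheduled 27%. No special measure applies. → 27%.
Line E: linen → 9.1; woven → 9.1.3; bleached → 9.1.3.4. Scheduled 36%. Zerath agreement on 9.1.3: RVC ≥ 45% → 21% available; preferential 21%. → 21%.
Sum: 15% + 15% + 37% + 27% + 21% = 115%.

115%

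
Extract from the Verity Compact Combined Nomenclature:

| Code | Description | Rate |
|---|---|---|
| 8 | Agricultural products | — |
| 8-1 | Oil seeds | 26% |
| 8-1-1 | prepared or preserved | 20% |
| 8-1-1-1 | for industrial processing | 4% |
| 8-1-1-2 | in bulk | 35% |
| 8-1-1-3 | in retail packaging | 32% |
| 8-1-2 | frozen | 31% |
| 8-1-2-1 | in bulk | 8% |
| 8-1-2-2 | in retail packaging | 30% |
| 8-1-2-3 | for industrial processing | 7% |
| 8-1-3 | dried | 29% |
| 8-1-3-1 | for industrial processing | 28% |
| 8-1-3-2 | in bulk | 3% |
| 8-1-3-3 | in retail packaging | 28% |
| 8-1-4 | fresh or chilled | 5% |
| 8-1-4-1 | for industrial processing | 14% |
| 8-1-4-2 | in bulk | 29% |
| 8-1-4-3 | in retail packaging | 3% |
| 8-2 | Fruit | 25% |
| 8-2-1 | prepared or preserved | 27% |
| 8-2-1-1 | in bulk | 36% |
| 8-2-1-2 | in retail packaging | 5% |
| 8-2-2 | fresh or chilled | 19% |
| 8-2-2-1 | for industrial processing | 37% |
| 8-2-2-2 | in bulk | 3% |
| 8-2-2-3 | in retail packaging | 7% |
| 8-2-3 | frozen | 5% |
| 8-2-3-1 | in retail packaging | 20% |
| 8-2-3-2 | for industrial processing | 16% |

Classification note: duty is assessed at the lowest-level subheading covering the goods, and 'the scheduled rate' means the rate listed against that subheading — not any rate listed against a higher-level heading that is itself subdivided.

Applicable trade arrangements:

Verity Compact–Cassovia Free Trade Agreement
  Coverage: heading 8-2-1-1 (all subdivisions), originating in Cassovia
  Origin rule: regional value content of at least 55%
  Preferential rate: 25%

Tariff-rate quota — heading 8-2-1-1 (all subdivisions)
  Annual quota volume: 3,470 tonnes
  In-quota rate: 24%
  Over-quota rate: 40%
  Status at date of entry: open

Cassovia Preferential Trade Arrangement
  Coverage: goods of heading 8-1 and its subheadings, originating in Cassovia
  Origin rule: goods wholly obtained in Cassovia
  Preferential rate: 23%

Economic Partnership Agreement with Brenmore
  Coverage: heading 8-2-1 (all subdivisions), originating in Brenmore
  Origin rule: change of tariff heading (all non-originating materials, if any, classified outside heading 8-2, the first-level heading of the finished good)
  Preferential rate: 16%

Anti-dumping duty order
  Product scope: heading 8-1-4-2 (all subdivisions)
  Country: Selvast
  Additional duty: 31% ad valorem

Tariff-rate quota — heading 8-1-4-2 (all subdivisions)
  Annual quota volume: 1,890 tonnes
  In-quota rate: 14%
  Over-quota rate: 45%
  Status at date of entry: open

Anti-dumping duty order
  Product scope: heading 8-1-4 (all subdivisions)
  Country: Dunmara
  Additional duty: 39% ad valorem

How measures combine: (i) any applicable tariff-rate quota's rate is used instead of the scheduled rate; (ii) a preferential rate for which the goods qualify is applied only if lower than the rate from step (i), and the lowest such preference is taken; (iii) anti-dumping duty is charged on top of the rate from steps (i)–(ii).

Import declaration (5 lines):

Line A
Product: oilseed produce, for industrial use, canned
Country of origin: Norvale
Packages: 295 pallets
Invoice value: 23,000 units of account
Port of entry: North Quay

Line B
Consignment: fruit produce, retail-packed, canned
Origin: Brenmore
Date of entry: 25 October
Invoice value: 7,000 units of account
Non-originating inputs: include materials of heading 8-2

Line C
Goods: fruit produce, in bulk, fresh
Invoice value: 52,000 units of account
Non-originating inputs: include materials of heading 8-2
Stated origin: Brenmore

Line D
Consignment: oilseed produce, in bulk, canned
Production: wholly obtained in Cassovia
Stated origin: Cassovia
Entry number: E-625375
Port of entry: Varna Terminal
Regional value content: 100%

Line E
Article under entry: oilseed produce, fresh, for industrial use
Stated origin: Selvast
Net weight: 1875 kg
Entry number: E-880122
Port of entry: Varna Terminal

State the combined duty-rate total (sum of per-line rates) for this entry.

Line A: oilseed → 8-1; canned → 8-1-1; for industrial use → 8-1-1-1. Scheduled 4%. No special measure applies. → 4%.
Line B: fruit → 8-2; canned → 8-2-1; retail-packed → 8-2-1-2. Scheduled 5%. Brenmore agreement on 8-2-1: CTH not met. → 5%.
Line C: fruit → 8-2; fresh → 8-2-2; in bulk → 8-2-2-2. Scheduled 3%. Brenmore agreement on 8-2-1: 8-2-2-2 not covered. → 3%.
Line D: oilseed → 8-1; canned → 8-1-1; in bulk → 8-1-1-2. Scheduled 35%. Cassovia agreement on 8-2-1-1: 8-1-1-2 not covered; Cassovia agreement on 8-1: wholly obtained → 23% available; preferential 23%. → 23%.
Line E: oilseed → 8-1; fresh → 8-1-4; for industrial use → 8-1-4-1. Scheduled 14%. No special measure applies. → 14%.
Sum: 4% + 5% + 3% + 23% + 14% = 49%.

49%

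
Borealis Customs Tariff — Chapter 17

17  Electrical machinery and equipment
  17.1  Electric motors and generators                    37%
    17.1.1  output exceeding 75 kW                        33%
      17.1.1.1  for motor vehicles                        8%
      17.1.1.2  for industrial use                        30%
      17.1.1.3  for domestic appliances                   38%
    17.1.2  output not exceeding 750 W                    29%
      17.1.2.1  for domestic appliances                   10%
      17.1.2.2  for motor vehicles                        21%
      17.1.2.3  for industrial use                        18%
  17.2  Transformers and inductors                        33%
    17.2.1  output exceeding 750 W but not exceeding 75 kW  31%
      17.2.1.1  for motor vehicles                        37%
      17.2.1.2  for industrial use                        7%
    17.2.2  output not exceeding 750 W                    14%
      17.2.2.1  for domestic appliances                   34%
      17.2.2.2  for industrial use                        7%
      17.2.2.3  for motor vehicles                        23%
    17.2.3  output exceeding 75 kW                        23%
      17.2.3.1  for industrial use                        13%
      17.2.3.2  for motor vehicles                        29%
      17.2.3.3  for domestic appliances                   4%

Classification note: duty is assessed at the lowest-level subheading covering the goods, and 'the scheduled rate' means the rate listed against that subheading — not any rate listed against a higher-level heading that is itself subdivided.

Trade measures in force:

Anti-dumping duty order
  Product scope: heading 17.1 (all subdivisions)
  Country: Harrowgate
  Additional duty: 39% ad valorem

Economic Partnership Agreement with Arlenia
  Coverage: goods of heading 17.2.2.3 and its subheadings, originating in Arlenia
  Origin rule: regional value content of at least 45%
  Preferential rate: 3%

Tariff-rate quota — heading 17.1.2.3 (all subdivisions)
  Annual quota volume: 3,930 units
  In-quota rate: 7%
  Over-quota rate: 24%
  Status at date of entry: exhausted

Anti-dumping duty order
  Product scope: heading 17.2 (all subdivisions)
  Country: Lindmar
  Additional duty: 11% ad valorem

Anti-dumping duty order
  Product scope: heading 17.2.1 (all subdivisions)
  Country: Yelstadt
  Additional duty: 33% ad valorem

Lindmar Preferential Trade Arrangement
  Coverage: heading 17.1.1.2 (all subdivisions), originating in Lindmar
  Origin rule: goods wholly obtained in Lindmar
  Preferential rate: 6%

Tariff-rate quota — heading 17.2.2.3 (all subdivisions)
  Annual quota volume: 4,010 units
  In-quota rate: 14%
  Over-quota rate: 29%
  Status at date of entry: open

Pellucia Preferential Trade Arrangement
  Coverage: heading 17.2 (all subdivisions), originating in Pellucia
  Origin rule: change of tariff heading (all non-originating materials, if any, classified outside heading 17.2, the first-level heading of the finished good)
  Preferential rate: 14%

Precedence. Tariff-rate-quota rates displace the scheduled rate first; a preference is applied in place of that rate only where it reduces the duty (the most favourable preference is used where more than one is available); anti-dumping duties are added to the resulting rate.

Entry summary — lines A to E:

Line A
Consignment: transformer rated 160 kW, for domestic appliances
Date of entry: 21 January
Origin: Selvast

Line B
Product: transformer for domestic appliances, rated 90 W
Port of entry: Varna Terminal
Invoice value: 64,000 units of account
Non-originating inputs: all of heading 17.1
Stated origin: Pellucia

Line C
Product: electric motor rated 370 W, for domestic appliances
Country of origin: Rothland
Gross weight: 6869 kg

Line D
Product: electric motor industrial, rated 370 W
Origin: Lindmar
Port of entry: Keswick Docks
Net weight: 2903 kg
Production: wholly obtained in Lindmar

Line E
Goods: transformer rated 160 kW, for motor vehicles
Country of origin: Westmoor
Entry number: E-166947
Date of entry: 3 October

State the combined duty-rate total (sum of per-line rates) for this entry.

81%

Line A: transformer → 17.2; rated 160 kW → 17.2.3; for domestic appliances → 17.2.3.3. Scheduled 4%. No special measure applies. → 4%.
Line B: transformer → 17.2; rated 90 W → 17.2.2; for domestic appliances → 17.2.2.1. Scheduled 34%. Pellucia agreement on 17.2: CTH met → 14% available; preferential 14%. → 14%.
Line C: electric motor → 17.1; rated 370 W → 17.1.2; for domestic appliances → 17.1.2.1. Scheduled 10%. No special measure applies. → 10%.
Line D: electric motor → 17.1; rated 370 W → 17.1.2; industrial → 17.1.2.3. Scheduled 18%. quota on 17.1.2.3 exhausted → over-quota 24%; Lindmar agreement on 17.1.1.2: 17.1.2.3 not covered. → 24%.
Line E: transformer → 17.2; rated 160 kW → 17.2.3; for motor vehicles → 17.2.3.2. Scheduled 29%. No special measure applies. → 29%.
Sum: 4% + 14% + 10% + 24% + 29% = 81%.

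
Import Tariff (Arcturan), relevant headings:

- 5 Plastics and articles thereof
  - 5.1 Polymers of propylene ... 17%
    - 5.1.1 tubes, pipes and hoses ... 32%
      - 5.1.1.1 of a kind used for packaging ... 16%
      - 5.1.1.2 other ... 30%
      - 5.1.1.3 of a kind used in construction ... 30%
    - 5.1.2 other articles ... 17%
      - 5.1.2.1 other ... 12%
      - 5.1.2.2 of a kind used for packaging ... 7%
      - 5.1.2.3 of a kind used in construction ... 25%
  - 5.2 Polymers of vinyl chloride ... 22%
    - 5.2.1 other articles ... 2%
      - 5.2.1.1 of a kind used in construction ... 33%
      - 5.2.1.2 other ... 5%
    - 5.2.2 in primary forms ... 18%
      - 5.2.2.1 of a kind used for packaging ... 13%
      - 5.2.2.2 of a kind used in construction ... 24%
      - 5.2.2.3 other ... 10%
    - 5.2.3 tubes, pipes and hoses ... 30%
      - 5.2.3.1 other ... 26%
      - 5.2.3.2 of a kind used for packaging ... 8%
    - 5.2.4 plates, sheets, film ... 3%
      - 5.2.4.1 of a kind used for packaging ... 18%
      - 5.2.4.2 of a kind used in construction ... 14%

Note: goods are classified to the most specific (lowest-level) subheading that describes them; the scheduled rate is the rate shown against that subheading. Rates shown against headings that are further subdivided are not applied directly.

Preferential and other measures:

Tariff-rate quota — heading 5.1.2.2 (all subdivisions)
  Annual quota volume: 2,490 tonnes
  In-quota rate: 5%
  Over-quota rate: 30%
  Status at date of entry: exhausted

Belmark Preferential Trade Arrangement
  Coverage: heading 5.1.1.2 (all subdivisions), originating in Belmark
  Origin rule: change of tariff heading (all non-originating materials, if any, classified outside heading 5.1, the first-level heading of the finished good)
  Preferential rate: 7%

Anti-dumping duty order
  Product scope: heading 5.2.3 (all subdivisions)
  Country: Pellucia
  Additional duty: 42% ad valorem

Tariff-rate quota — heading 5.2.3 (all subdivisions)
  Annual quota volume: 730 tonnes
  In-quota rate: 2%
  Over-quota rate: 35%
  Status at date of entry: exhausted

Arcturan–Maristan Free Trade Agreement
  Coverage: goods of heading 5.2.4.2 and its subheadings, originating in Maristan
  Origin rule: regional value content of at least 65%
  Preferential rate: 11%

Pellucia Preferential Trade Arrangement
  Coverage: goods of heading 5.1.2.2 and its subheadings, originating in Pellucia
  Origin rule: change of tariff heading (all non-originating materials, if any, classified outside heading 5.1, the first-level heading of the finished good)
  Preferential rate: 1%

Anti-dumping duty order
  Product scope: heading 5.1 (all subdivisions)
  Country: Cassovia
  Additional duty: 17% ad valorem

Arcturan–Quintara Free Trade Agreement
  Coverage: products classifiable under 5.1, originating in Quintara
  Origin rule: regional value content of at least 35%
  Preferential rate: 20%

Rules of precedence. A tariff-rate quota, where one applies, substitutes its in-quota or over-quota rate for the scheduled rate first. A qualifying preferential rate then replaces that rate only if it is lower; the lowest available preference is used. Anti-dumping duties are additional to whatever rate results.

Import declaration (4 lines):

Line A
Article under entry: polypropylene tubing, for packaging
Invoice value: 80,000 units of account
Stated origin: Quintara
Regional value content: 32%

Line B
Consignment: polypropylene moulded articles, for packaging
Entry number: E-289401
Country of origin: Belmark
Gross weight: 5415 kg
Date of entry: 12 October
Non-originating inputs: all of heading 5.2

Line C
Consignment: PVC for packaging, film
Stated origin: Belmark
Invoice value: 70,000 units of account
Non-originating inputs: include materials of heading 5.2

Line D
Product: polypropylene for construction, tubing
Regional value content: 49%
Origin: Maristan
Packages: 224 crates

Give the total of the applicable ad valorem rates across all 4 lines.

94%

Line A: polypropylene → 5.1; tubing → 5.1.1; for packaging → 5.1.1.1. Scheduled 16%. Quintara agreement on 5.1: RVC < 35%. → 16%.
Line B: polypropylene → 5.1; moulded articles → 5.1.2; for packaging → 5.1.2.2. Scheduled 7%. quota on 5.1.2.2 exhausted → over-quota 30%; Belmark agreement on 5.1.1.2: 5.1.2.2 not covered. → 30%.
Line C: PVC → 5.2; film → 5.2.4; for packaging → 5.2.4.1. Scheduled 18%. Belmark agreement on 5.1.1.2: 5.2.4.1 not covered. → 18%.
Line D: polypropylene → 5.1; tubing → 5.1.1; for construction → 5.1.1.3. Scheduled 30%. Maristan agreement on 5.2.4.2: 5.1.1.3 not covered. → 30%.
Sum: 16% + 30% + 18% + 30% = 94%.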